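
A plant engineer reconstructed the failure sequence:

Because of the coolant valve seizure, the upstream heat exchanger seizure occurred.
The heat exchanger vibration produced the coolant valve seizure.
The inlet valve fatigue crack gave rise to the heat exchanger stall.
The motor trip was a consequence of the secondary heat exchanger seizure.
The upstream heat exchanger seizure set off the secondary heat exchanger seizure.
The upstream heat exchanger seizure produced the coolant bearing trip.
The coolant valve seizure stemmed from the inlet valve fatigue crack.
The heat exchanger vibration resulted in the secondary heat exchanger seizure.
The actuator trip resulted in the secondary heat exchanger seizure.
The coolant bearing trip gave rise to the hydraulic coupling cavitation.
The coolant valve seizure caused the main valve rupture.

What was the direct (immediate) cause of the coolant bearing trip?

the upstream heat exchanger seizure

Upstream contributors include the inlet valve fatigue crack, the heat exchanger vibration, the coolant valve seizure, but only the upstream heat exchanger seizure feeds directly into the coolant bearing trip.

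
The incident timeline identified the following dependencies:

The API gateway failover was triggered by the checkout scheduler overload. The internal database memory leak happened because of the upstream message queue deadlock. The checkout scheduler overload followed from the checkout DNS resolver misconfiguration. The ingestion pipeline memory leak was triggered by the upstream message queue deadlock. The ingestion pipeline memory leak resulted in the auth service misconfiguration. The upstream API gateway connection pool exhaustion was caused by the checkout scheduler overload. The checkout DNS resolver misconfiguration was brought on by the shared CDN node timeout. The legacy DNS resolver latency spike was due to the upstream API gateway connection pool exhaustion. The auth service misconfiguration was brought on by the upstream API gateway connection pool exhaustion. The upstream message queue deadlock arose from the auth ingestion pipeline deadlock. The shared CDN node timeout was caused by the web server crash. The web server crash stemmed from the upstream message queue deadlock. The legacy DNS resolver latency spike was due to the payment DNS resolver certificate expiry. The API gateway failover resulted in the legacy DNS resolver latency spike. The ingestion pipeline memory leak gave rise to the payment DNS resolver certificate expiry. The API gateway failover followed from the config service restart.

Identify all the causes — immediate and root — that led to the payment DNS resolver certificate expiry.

the auth ingestion pipeline deadlock, the ingestion pipeline memory leak, the upstream message queue deadlock

Immediate cause of the payment DNS resolver certificate expiry: the ingestion pipeline memory leak.
Further upstream: the auth ingestion pipeline deadlock, the upstream message queue deadlock.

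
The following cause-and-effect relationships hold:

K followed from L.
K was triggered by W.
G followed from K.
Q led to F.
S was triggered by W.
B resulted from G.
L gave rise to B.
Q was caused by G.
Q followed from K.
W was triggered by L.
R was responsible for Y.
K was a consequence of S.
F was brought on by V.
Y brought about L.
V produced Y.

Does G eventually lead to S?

No

G leads to Q, B, F; S is not among them.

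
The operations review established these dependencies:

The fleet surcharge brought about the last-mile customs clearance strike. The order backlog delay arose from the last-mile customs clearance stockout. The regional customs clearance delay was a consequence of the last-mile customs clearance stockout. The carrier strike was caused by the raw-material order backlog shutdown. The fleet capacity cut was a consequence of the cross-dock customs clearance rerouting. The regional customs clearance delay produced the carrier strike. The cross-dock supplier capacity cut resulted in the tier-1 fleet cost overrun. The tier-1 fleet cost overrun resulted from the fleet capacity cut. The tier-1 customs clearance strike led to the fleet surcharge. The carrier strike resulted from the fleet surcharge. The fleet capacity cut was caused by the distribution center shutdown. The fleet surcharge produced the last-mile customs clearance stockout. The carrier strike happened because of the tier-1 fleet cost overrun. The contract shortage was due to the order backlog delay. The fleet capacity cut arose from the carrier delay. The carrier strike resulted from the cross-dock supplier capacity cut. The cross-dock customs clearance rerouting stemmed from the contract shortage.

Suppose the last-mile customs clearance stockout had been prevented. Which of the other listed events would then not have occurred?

Downstream of the last-mile customs clearance stockout: the regional customs clearance delay, the order backlog delay, the contract shortage, the cross-dock customs clearance rerouting, the fleet capacity cut, the tier-1 fleet cost overrun, the carrier strike.
Of those, still caused via another path: the fleet capacity cut, the tier-1 fleet cost overrun, the carrier strike.
The remainder have no surviving cause.

the contract shortage, the cross-dock customs clearance rerouting, the order backlog delay, the regional customs clearance delay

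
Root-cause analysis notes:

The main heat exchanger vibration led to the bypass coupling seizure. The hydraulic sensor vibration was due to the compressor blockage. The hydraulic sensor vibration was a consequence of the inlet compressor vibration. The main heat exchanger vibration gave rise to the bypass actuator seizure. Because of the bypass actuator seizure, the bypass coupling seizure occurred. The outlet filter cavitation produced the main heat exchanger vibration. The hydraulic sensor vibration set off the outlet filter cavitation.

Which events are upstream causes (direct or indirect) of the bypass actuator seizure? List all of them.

the compressor blockage, the hydraulic sensor vibration, the inlet compressor vibration, the main heat exchanger vibration, the outlet filter cavitation

Immediate cause of the bypass actuator seizure: the main heat exchanger vibration.
Further upstream: the compressor blockage, the hydraulic sensor vibration, the outlet filter cavitation, the inlet compressor vibration.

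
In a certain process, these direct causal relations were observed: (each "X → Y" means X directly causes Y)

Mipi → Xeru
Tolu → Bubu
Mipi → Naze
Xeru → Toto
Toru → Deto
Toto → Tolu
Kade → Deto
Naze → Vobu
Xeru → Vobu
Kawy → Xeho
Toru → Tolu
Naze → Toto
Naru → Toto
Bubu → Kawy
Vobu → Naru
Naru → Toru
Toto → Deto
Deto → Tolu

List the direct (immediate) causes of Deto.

Kade, Toru, Toto

Upstream contributors include Mipi, Xeru, Naze, Vobu, Naru, but only Kade, Toru, Toto feed directly into Deto.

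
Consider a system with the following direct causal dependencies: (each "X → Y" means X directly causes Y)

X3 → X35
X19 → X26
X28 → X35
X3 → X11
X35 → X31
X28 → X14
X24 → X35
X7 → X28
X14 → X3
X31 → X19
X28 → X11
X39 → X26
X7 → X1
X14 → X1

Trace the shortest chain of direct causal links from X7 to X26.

X7 → X28 → X35 → X31 → X19 → X26

X7 → X28
X28 → X35
X35 → X31
X31 → X19
X19 → X26
Length: 5 steps.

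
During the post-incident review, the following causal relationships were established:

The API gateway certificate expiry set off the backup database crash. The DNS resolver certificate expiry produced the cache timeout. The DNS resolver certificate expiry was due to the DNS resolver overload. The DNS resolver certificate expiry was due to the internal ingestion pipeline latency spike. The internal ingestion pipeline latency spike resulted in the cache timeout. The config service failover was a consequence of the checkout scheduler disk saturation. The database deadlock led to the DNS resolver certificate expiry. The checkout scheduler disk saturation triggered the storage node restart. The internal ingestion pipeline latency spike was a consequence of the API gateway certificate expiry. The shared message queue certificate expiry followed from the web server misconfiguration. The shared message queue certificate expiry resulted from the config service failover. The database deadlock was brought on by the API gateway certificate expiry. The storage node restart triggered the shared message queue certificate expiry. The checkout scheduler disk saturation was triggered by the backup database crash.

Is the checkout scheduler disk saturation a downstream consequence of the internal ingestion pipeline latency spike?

The internal ingestion pipeline latency spike leads to the DNS resolver certificate expiry, the cache timeout; the checkout scheduler disk saturation is not among them.

No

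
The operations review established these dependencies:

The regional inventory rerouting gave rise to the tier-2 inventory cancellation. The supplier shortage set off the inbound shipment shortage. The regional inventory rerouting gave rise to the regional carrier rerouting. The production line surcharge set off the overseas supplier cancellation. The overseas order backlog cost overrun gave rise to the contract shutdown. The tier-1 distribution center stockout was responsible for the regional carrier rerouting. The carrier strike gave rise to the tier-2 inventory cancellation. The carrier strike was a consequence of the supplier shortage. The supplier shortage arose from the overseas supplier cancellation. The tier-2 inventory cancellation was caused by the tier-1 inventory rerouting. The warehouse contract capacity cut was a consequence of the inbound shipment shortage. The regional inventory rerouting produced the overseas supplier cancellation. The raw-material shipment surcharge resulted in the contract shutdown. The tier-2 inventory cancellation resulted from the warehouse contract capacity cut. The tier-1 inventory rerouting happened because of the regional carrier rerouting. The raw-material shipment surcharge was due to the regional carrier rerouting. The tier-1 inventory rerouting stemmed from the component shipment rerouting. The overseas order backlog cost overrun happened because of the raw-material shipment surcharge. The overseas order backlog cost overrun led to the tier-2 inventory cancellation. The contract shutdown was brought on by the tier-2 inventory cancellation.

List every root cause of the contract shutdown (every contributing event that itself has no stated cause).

Tracing upstream from the contract shutdown: the contract shutdown ← the tier-2 inventory cancellation ← the carrier strike ← the supplier shortage ← the overseas supplier cancellation ← the production line surcharge.
A separate upstream branch: the contract shutdown ← the tier-2 inventory cancellation ← the regional inventory rerouting.
A separate upstream branch: the contract shutdown ← the raw-material shipment surcharge ← the regional carrier rerouting ← the tier-1 distribution center stockout.
A separate upstream branch: the contract shutdown ← the tier-2 inventory cancellation ← the tier-1 inventory rerouting ← the component shipment rerouting.
Each of those chain origins has no stated cause.

the component shipment rerouting, the production line surcharge, the regional inventory rerouting, the tier-1 distribution center stockout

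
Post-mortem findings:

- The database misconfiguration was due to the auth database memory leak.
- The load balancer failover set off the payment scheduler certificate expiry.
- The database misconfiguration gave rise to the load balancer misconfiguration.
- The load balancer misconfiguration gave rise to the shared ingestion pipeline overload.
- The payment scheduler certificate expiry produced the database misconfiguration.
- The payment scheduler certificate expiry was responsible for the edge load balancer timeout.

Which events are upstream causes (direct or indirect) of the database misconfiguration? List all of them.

the auth database memory leak, the load balancer failover, the payment scheduler certificate expiry

Immediate causes of the database misconfiguration: the auth database memory leak, the payment scheduler certificate expiry.
Further upstream: the load balancer failover.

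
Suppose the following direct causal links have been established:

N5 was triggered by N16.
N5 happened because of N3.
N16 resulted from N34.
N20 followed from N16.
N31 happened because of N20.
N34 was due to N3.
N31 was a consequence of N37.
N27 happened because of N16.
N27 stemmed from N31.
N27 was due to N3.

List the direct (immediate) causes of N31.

Upstream contributors include N3, N34, N16, but only N20, N37 feed directly into N31.

N20, N37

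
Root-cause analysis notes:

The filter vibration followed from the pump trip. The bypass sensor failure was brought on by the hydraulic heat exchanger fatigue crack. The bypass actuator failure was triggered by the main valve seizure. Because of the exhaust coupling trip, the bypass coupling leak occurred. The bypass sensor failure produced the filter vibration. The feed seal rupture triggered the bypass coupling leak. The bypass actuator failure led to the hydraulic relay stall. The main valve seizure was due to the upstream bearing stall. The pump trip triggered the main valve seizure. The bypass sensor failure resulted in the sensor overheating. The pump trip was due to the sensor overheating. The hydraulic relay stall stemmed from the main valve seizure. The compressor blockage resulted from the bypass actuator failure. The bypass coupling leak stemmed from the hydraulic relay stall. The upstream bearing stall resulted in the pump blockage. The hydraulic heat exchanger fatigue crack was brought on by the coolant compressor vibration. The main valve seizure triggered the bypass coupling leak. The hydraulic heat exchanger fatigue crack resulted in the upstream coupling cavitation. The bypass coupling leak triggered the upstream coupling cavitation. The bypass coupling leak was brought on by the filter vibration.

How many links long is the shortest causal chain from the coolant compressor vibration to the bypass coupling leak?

4

Shortest chain: the coolant compressor vibration → the hydraulic heat exchanger fatigue crack → the bypass sensor failure → the filter vibration → the bypass coupling leak.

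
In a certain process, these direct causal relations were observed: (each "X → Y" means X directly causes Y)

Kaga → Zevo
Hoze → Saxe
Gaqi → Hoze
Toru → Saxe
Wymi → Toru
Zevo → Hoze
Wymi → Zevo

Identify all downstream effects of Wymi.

Hoze, Saxe, Toru, Zevo

Direct effects: Zevo, Toru.
2 steps out: Hoze, Saxe.
Not reachable from it: Kaga, Gaqi.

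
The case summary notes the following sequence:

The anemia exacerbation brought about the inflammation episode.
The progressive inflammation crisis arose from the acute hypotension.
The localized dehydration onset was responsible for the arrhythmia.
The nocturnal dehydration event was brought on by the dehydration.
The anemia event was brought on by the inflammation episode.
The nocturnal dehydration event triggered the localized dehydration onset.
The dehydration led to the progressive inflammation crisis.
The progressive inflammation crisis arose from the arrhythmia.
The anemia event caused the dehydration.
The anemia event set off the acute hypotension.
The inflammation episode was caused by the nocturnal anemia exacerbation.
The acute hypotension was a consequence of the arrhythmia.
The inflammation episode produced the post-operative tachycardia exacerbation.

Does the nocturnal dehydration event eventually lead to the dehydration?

The nocturnal dehydration event leads to the localized dehydration onset, the arrhythmia, the acute hypotension, the progressive inflammation crisis; the dehydration is not among them.

No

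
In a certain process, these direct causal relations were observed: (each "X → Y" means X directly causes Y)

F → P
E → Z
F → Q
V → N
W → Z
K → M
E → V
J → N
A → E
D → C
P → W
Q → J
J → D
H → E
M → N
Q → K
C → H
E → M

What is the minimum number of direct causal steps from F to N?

3

Shortest chain: F → Q → J → N.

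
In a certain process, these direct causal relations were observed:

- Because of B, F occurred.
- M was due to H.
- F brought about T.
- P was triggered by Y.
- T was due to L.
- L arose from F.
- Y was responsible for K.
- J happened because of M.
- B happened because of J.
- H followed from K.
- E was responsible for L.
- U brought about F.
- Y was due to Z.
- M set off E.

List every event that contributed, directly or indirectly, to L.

B, E, F, H, J, K, M, U, Y, Z

Immediate causes of L: E, F.
Further upstream: Z, U, Y, K, H, M, J, B.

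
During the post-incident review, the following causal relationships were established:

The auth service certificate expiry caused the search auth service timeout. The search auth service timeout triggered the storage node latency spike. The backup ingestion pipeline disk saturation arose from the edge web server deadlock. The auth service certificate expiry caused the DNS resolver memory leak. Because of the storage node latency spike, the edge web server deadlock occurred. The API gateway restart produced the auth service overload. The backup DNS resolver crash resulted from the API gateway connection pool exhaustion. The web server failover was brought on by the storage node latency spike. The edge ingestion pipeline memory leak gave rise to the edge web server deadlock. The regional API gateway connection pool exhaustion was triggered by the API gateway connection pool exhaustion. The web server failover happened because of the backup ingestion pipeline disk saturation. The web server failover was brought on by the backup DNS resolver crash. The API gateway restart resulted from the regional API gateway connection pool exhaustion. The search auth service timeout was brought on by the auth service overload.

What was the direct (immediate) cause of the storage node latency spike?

Upstream contributors include the auth service certificate expiry, the API gateway connection pool exhaustion, the regional API gateway connection pool exhaustion, the API gateway restart, the auth service overload, but only the search auth service timeout feeds directly into the storage node latency spike.

the search auth service timeout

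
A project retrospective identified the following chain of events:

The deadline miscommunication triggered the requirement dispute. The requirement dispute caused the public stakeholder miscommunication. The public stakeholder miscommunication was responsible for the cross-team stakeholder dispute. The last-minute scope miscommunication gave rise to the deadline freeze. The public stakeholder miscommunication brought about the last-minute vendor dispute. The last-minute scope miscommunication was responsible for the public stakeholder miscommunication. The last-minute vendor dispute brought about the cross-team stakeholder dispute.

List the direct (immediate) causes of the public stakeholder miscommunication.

the last-minute scope miscommunication, the requirement dispute

Upstream contributors include the deadline miscommunication, but only the last-minute scope miscommunication, the requirement dispute feed directly into the public stakeholder miscommunication.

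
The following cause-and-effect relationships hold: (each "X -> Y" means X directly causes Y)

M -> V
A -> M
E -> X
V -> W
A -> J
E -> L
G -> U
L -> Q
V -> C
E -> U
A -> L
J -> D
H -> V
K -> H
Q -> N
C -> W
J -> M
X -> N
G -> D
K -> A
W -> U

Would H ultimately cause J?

No

H leads to V, C, W, U; J is not among them.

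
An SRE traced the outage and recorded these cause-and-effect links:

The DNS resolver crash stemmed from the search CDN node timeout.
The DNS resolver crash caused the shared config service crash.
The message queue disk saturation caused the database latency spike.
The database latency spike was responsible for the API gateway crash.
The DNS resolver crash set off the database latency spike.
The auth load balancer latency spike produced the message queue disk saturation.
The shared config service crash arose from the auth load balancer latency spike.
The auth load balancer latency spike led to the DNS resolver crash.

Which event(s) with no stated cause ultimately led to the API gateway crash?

Tracing upstream from the API gateway crash: the API gateway crash ← the database latency spike ← the message queue disk saturation ← the auth load balancer latency spike.
A separate upstream branch: the API gateway crash ← the database latency spike ← the DNS resolver crash ← the search CDN node timeout.
Each of those chain origins has no stated cause.

the auth load balancer latency spike, the search CDN node timeout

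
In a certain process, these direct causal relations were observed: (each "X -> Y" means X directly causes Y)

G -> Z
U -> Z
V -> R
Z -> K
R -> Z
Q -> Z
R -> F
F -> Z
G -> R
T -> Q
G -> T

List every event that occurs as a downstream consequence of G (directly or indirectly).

Direct effects: R, T, Z.
2 steps out: Q, F, K.
Not reachable from it: U, V.

F, K, Q, R, T, Z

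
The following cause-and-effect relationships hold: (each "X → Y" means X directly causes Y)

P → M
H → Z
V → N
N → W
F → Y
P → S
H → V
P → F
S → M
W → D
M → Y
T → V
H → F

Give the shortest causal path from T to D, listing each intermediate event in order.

T → V
V → N
N → W
W → D
Length: 4 steps.

T → V → N → W → D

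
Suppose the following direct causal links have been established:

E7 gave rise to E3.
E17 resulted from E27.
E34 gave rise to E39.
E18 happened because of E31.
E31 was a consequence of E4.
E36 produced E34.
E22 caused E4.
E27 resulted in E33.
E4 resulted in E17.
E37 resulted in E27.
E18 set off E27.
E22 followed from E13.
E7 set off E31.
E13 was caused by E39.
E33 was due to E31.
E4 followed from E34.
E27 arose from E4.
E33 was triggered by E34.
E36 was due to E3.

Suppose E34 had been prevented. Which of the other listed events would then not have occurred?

E13, E22, E39, E4

Downstream of E34: E39, E13, E22, E4, E31, E18, E27, E33, E17.
Of those, still caused via another path: E31, E18, E27, E33, E17.
The remainder have no surviving cause.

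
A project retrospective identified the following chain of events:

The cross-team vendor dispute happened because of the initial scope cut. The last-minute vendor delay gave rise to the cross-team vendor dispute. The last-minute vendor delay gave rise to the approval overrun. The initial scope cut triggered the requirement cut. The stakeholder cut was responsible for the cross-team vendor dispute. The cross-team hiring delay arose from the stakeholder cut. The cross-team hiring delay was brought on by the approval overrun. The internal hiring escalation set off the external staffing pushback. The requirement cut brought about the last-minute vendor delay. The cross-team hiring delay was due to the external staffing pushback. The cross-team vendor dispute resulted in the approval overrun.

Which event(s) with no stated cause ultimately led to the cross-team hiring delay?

the initial scope cut, the internal hiring escalation, the stakeholder cut

Tracing upstream from the cross-team hiring delay: the cross-team hiring delay ← the external staffing pushback ← the internal hiring escalation.
A separate upstream branch: the cross-team hiring delay ← the approval overrun ← the cross-team vendor dispute ← the initial scope cut.
A separate upstream branch: the cross-team hiring delay ← the stakeholder cut.
Each of those chain origins has no stated cause.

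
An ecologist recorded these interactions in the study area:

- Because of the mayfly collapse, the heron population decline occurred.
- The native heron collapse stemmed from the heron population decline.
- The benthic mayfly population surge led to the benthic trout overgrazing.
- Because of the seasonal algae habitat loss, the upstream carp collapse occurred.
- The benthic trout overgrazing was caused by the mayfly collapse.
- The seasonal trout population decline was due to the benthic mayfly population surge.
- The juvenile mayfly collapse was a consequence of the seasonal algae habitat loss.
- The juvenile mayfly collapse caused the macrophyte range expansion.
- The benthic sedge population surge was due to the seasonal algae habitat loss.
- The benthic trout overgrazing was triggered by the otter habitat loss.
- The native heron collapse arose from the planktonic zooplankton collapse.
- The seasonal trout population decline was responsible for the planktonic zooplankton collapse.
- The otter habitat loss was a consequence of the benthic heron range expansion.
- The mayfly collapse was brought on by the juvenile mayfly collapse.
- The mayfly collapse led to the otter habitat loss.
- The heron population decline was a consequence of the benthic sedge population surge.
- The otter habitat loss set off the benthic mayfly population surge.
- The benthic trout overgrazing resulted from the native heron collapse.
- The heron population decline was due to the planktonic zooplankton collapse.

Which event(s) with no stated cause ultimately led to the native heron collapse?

the benthic heron range expansion, the seasonal algae habitat loss

Tracing upstream from the native heron collapse: the native heron collapse ← the heron population decline ← the benthic sedge population surge ← the seasonal algae habitat loss.
A separate upstream branch: the native heron collapse ← the planktonic zooplankton collapse ← the seasonal trout population decline ← the benthic mayfly population surge ← the otter habitat loss ← the benthic heron range expansion.
Each of those chain origins has no stated cause.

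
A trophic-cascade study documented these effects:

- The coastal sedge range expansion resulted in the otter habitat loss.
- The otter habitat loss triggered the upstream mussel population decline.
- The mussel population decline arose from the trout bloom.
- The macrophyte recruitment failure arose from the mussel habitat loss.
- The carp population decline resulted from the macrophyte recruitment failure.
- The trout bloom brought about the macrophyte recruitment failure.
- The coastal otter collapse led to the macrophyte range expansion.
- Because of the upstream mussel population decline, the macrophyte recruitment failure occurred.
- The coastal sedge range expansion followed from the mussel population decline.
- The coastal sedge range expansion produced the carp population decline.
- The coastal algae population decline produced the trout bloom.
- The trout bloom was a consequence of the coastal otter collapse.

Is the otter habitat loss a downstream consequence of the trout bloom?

There is a causal chain: the trout bloom → the mussel population decline → the coastal sedge range expansion → the otter habitat loss.

Yes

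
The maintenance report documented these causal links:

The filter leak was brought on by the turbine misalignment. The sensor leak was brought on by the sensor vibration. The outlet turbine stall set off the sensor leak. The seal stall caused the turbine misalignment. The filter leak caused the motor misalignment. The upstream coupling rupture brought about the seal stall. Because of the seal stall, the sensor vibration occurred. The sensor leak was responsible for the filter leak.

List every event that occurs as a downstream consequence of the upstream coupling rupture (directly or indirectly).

Direct effects: the seal stall.
2 steps out: the turbine misalignment, the sensor vibration.
3 steps out: the sensor leak, the filter leak.
4 steps out: the motor misalignment.
Not reachable from it: the outlet turbine stall.

the filter leak, the motor misalignment, the seal stall, the sensor leak, the sensor vibration, the turbine misalignment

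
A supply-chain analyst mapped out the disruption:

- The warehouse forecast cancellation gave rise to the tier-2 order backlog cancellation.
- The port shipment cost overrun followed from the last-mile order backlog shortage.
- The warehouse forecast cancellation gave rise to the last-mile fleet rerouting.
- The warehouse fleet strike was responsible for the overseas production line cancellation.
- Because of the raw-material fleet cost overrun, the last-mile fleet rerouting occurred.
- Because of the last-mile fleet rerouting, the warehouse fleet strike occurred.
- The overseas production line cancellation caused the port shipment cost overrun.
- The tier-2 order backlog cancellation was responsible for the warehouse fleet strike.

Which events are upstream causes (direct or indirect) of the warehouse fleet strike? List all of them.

Immediate causes of the warehouse fleet strike: the tier-2 order backlog cancellation, the last-mile fleet rerouting.
Further upstream: the warehouse forecast cancellation, the raw-material fleet cost overrun.

the last-mile fleet rerouting, the raw-material fleet cost overrun, the tier-2 order backlog cancellation, the warehouse forecast cancellation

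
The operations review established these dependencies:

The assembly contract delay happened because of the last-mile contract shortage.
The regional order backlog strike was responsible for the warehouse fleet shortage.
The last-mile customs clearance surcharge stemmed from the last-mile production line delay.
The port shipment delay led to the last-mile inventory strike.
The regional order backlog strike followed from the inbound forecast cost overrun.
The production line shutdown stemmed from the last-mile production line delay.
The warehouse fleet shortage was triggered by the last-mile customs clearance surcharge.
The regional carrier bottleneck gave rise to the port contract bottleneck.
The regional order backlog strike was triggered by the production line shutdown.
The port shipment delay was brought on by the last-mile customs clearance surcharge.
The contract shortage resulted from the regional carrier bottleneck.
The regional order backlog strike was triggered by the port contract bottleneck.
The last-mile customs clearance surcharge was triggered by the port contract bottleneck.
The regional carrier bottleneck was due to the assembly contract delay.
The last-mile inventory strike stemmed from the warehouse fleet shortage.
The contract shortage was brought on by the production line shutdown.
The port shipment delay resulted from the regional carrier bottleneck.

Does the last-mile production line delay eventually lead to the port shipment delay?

There is a causal chain: the last-mile production line delay → the last-mile customs clearance surcharge → the port shipment delay.

Yes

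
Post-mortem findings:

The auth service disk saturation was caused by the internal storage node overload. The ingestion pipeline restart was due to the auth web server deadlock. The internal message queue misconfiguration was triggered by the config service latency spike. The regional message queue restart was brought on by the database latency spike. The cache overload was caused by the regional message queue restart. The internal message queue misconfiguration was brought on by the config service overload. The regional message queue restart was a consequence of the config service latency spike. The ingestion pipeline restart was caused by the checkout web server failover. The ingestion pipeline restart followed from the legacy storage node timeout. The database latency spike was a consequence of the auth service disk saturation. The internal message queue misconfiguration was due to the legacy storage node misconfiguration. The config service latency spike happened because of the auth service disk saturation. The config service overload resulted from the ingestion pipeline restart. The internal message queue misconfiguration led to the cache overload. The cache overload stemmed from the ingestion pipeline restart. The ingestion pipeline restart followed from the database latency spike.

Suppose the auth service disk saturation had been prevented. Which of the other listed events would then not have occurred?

the config service latency spike, the database latency spike, the regional message queue restart

Downstream of the auth service disk saturation: the database latency spike, the ingestion pipeline restart, the config service latency spike, the config service overload, the regional message queue restart, the internal message queue misconfiguration, the cache overload.
Of those, still caused via another path: the ingestion pipeline restart, the config service overload, the internal message queue misconfiguration, the cache overload.
The remainder have no surviving cause.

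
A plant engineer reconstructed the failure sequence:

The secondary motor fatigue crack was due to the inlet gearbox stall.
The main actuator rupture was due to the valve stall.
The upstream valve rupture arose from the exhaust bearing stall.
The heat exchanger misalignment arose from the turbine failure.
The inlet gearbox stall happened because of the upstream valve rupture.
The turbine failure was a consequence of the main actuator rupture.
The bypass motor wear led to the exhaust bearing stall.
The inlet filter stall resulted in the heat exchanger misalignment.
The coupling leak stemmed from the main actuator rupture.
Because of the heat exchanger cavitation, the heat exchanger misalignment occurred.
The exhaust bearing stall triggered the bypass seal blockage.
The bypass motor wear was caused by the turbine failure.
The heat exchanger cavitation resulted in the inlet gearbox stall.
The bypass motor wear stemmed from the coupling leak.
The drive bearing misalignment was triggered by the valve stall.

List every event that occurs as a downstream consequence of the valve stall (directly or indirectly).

Direct effects: the main actuator rupture, the drive bearing misalignment.
2 steps out: the coupling leak, the turbine failure.
3 steps out: the bypass motor wear, the heat exchanger misalignment.
4 steps out: the exhaust bearing stall.
5 steps out: the bypass seal blockage, the upstream valve rupture.
6 steps out: the inlet gearbox stall.
7 steps out: the secondary motor fatigue crack.
Not reachable from it: the inlet filter stall, the heat exchanger cavitation.

the bypass motor wear, the bypass seal blockage, the coupling leak, the drive bearing misalignment, the exhaust bearing stall, the heat exchanger misalignment, the inlet gearbox stall, the main actuator rupture, the secondary motor fatigue crack, the turbine failure, the upstream valve rupture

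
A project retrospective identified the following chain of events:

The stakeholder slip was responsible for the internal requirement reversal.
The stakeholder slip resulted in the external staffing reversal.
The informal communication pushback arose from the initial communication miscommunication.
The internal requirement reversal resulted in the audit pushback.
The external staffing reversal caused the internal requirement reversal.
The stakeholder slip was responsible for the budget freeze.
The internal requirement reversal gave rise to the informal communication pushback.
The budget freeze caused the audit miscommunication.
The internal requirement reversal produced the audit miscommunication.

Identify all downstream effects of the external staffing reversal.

the audit miscommunication, the audit pushback, the informal communication pushback, the internal requirement reversal

Direct effects: the internal requirement reversal.
2 steps out: the audit pushback, the informal communication pushback, the audit miscommunication.
Not reachable from it: the initial communication miscommunication, the stakeholder slip, the budget freeze.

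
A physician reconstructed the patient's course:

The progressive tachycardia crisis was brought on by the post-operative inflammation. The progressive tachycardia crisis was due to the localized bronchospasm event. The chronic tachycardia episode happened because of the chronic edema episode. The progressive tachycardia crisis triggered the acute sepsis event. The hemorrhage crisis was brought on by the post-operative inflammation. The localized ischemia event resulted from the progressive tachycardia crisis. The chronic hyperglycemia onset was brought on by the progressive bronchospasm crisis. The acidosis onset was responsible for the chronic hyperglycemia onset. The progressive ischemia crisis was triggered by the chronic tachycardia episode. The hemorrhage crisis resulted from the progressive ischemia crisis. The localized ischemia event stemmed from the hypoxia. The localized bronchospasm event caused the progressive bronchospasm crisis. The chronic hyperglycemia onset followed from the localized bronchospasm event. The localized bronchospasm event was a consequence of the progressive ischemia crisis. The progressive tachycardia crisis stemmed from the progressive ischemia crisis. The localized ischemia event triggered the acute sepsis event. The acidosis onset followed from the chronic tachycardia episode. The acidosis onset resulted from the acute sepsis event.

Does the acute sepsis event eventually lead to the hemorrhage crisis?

No

The acute sepsis event leads to the acidosis onset, the chronic hyperglycemia onset; the hemorrhage crisis is not among them.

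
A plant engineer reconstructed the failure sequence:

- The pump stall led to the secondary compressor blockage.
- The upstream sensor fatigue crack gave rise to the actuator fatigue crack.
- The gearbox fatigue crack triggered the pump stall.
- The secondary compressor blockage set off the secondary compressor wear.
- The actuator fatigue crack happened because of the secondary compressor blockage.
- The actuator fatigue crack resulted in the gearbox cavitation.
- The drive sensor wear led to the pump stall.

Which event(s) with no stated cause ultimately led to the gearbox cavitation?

the drive sensor wear, the gearbox fatigue crack, the upstream sensor fatigue crack

Tracing upstream from the gearbox cavitation: the gearbox cavitation ← the actuator fatigue crack ← the secondary compressor blockage ← the pump stall ← the drive sensor wear.
A separate upstream branch: the gearbox cavitation ← the actuator fatigue crack ← the secondary compressor blockage ← the pump stall ← the gearbox fatigue crack.
A separate upstream branch: the gearbox cavitation ← the actuator fatigue crack ← the upstream sensor fatigue crack.
Each of those chain origins has no stated cause.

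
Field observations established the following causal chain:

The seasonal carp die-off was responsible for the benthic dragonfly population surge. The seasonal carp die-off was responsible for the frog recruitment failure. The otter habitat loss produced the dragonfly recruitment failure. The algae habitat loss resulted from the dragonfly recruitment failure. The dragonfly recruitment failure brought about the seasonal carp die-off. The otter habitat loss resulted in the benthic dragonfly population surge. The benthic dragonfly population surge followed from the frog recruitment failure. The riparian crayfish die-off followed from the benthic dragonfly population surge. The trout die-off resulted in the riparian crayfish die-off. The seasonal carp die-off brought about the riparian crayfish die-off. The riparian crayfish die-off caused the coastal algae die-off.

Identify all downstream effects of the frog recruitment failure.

the benthic dragonfly population surge, the coastal algae die-off, the riparian crayfish die-off

Direct effects: the benthic dragonfly population surge.
2 steps out: the riparian crayfish die-off.
3 steps out: the coastal algae die-off.
Not reachable from it: the otter habitat loss, the dragonfly recruitment failure, the seasonal carp die-off, the algae habitat loss, the trout die-off.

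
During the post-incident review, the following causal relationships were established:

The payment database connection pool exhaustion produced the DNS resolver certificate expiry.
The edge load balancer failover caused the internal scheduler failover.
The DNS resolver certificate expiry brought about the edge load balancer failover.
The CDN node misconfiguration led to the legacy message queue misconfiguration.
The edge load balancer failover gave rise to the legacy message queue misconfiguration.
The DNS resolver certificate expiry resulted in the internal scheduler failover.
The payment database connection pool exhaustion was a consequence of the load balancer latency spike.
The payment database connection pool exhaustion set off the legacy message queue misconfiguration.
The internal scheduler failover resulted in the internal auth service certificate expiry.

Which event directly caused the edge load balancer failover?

the DNS resolver certificate expiry

Upstream contributors include the load balancer latency spike, the payment database connection pool exhaustion, but only the DNS resolver certificate expiry feeds directly into the edge load balancer failover.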